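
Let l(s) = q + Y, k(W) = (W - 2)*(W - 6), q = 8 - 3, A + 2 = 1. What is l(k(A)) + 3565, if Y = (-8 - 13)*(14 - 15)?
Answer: 3591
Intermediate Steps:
A = -1 (A = -2 + 1 = -1)
Y = 21 (Y = -21*(-1) = 21)
q = 5
k(W) = (-6 + W)*(-2 + W) (k(W) = (-2 + W)*(-6 + W) = (-6 + W)*(-2 + W))
l(s) = 26 (l(s) = 5 + 21 = 26)
l(k(A)) + 3565 = 26 + 3565 = 3591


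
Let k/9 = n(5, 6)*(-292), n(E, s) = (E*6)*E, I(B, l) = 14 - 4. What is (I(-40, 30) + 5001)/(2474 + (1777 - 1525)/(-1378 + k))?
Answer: 991120679/489329860 ≈ 2.0255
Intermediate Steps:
I(B, l) = 10
n(E, s) = 6*E² (n(E, s) = (6*E)*E = 6*E²)
k = -394200 (k = 9*((6*5²)*(-292)) = 9*((6*25)*(-292)) = 9*(150*(-292)) = 9*(-43800) = -394200)
(I(-40, 30) + 5001)/(2474 + (1777 - 1525)/(-1378 + k)) = (10 + 5001)/(2474 + (1777 - 1525)/(-1378 - 394200)) = 5011/(2474 + 252/(-395578)) = 5011/(2474 + 252*(-1/395578)) = 5011/(2474 - 126/197789) = 5011/(489329860/197789) = 5011*(197789/489329860) = 991120679/489329860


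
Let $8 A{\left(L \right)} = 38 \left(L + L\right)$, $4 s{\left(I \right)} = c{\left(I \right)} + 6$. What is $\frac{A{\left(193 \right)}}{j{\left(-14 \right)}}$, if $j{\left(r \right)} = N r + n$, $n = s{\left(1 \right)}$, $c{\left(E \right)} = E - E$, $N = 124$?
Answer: $- \frac{3667}{3469} \approx -1.0571$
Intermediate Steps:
$c{\left(E \right)} = 0$
$s{\left(I \right)} = \frac{3}{2}$ ($s{\left(I \right)} = \frac{0 + 6}{4} = \frac{1}{4} \cdot 6 = \frac{3}{2}$)
$A{\left(L \right)} = \frac{19 L}{2}$ ($A{\left(L \right)} = \frac{38 \left(L + L\right)}{8} = \frac{38 \cdot 2 L}{8} = \frac{76 L}{8} = \frac{19 L}{2}$)
$n = \frac{3}{2} \approx 1.5$
$j{\left(r \right)} = \frac{3}{2} + 124 r$ ($j{\left(r \right)} = 124 r + \frac{3}{2} = \frac{3}{2} + 124 r$)
$\frac{A{\left(193 \right)}}{j{\left(-14 \right)}} = \frac{\frac{19}{2} \cdot 193}{\frac{3}{2} + 124 \left(-14\right)} = \frac{3667}{2 \left(\frac{3}{2} - 1736\right)} = \frac{3667}{2 \left(- \frac{3469}{2}\right)} = \frac{3667}{2} \left(- \frac{2}{3469}\right) = - \frac{3667}{3469}$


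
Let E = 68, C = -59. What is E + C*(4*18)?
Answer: -4180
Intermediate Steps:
E + C*(4*18) = 68 - 236*18 = 68 - 59*72 = 68 - 4248 = -4180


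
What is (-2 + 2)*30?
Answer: 0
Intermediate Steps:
(-2 + 2)*30 = 0*30 = 0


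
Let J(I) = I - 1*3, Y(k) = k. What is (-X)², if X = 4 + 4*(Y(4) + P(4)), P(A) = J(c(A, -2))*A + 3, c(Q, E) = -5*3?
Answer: 65536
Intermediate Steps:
c(Q, E) = -15
J(I) = -3 + I (J(I) = I - 3 = -3 + I)
P(A) = 3 - 18*A (P(A) = (-3 - 15)*A + 3 = -18*A + 3 = 3 - 18*A)
X = -256 (X = 4 + 4*(4 + (3 - 18*4)) = 4 + 4*(4 + (3 - 72)) = 4 + 4*(4 - 69) = 4 + 4*(-65) = 4 - 260 = -256)
(-X)² = (-1*(-256))² = 256² = 65536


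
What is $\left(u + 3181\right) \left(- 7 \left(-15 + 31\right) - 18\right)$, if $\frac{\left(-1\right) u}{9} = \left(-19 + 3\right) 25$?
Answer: $-881530$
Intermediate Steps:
$u = 3600$ ($u = - 9 \left(-19 + 3\right) 25 = - 9 \left(\left(-16\right) 25\right) = \left(-9\right) \left(-400\right) = 3600$)
$\left(u + 3181\right) \left(- 7 \left(-15 + 31\right) - 18\right) = \left(3600 + 3181\right) \left(- 7 \left(-15 + 31\right) - 18\right) = 6781 \left(\left(-7\right) 16 - 18\right) = 6781 \left(-112 - 18\right) = 6781 \left(-130\right) = -881530$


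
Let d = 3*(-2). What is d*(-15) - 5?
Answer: 85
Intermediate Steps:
d = -6
d*(-15) - 5 = -6*(-15) - 5 = 90 - 5 = 85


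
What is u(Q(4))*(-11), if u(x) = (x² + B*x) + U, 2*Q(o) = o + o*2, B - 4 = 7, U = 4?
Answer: -1166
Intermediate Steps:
B = 11 (B = 4 + 7 = 11)
Q(o) = 3*o/2 (Q(o) = (o + o*2)/2 = (o + 2*o)/2 = (3*o)/2 = 3*o/2)
u(x) = 4 + x² + 11*x (u(x) = (x² + 11*x) + 4 = 4 + x² + 11*x)
u(Q(4))*(-11) = (4 + ((3/2)*4)² + 11*((3/2)*4))*(-11) = (4 + 6² + 11*6)*(-11) = (4 + 36 + 66)*(-11) = 106*(-11) = -1166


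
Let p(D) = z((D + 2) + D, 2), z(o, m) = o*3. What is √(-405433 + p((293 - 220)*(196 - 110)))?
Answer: I*√367759 ≈ 606.43*I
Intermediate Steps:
z(o, m) = 3*o
p(D) = 6 + 6*D (p(D) = 3*((D + 2) + D) = 3*((2 + D) + D) = 3*(2 + 2*D) = 6 + 6*D)
√(-405433 + p((293 - 220)*(196 - 110))) = √(-405433 + (6 + 6*((293 - 220)*(196 - 110)))) = √(-405433 + (6 + 6*(73*86))) = √(-405433 + (6 + 6*6278)) = √(-405433 + (6 + 37668)) = √(-405433 + 37674) = √(-367759) = I*√367759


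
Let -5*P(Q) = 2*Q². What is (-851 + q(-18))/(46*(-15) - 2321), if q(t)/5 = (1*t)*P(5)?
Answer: -49/3011 ≈ -0.016274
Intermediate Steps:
P(Q) = -2*Q²/5
q(t) = -50*t (q(t) = 5*((1*t)*(-⅖*5²)) = 5*(t*(-⅖*25)) = 5*(t*(-10)) = 5*(-10*t) = -50*t)
(-851 + q(-18))/(46*(-15) - 2321) = (-851 - 50*(-18))/(46*(-15) - 2321) = (-851 + 900)/(-690 - 2321) = 49/(-3011) = 49*(-1/3011) = -49/3011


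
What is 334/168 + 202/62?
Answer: 13661/2604 ≈ 5.2462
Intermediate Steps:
334/168 + 202/62 = 334*(1/168) + 202*(1/62) = 167/84 + 101/31 = 13661/2604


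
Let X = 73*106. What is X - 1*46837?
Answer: -39099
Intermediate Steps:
X = 7738
X - 1*46837 = 7738 - 1*46837 = 7738 - 46837 = -39099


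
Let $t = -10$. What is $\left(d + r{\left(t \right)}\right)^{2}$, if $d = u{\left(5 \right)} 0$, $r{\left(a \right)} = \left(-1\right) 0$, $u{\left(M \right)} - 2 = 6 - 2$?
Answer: $0$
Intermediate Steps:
$u{\left(M \right)} = 6$ ($u{\left(M \right)} = 2 + \left(6 - 2\right) = 2 + 4 = 6$)
$r{\left(a \right)} = 0$
$d = 0$ ($d = 6 \cdot 0 = 0$)
$\left(d + r{\left(t \right)}\right)^{2} = \left(0 + 0\right)^{2} = 0^{2} = 0$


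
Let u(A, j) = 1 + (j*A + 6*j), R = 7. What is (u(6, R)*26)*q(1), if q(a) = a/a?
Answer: 2210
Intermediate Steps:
q(a) = 1
u(A, j) = 1 + 6*j + A*j (u(A, j) = 1 + (A*j + 6*j) = 1 + (6*j + A*j) = 1 + 6*j + A*j)
(u(6, R)*26)*q(1) = ((1 + 6*7 + 6*7)*26)*1 = ((1 + 42 + 42)*26)*1 = (85*26)*1 = 2210*1 = 2210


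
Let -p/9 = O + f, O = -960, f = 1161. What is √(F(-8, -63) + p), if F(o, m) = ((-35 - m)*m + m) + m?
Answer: 3*I*√411 ≈ 60.819*I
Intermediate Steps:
p = -1809 (p = -9*(-960 + 1161) = -9*201 = -1809)
F(o, m) = 2*m + m*(-35 - m) (F(o, m) = (m*(-35 - m) + m) + m = (m + m*(-35 - m)) + m = 2*m + m*(-35 - m))
√(F(-8, -63) + p) = √(-1*(-63)*(33 - 63) - 1809) = √(-1*(-63)*(-30) - 1809) = √(-1890 - 1809) = √(-3699) = 3*I*√411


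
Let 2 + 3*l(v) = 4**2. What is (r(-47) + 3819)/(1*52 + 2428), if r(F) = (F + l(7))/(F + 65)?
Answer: 206099/133920 ≈ 1.5390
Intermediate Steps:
l(v) = 14/3 (l(v) = -2/3 + (1/3)*4**2 = -2/3 + (1/3)*16 = -2/3 + 16/3 = 14/3)
r(F) = (14/3 + F)/(65 + F) (r(F) = (F + 14/3)/(F + 65) = (14/3 + F)/(65 + F))
(r(-47) + 3819)/(1*52 + 2428) = ((14/3 - 47)/(65 - 47) + 3819)/(1*52 + 2428) = (-127/3/18 + 3819)/(52 + 2428) = ((1/18)*(-127/3) + 3819)/2480 = (-127/54 + 3819)*(1/2480) = (206099/54)*(1/2480) = 206099/133920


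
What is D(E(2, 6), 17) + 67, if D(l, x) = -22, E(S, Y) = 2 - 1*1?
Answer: 45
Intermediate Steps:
E(S, Y) = 1 (E(S, Y) = 2 - 1 = 1)
D(E(2, 6), 17) + 67 = -22 + 67 = 45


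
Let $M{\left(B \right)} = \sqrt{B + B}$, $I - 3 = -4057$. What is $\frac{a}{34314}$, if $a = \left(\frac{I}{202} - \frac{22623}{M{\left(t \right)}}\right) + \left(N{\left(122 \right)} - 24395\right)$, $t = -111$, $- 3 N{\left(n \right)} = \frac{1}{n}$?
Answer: $- \frac{902527553}{1268451324} + \frac{7541 i \sqrt{222}}{2539236} \approx -0.71152 + 0.044249 i$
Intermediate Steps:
$N{\left(n \right)} = - \frac{1}{3 n}$
$I = -4054$ ($I = 3 - 4057 = -4054$)
$M{\left(B \right)} = \sqrt{2} \sqrt{B}$ ($M{\left(B \right)} = \sqrt{2 B} = \sqrt{2} \sqrt{B}$)
$a = - \frac{902527553}{36966} + \frac{7541 i \sqrt{222}}{74}$ ($a = \left(- \frac{4054}{202} - \frac{22623}{\sqrt{2} \sqrt{-111}}\right) - \left(24395 + \frac{1}{3 \cdot 122}\right) = \left(\left(-4054\right) \frac{1}{202} - \frac{22623}{\sqrt{2} i \sqrt{111}}\right) - \frac{8928571}{366} = \left(- \frac{2027}{101} - \frac{22623}{i \sqrt{222}}\right) - \frac{8928571}{366} = \left(- \frac{2027}{101} - 22623 \left(- \frac{i \sqrt{222}}{222}\right)\right) - \frac{8928571}{366} = \left(- \frac{2027}{101} + \frac{7541 i \sqrt{222}}{74}\right) - \frac{8928571}{366} = - \frac{902527553}{36966} + \frac{7541 i \sqrt{222}}{74} \approx -24415.0 + 1518.4 i$)
$\frac{a}{34314} = \frac{- \frac{902527553}{36966} + \frac{7541 i \sqrt{222}}{74}}{34314} = \left(- \frac{902527553}{36966} + \frac{7541 i \sqrt{222}}{74}\right) \frac{1}{34314} = - \frac{902527553}{1268451324} + \frac{7541 i \sqrt{222}}{2539236}$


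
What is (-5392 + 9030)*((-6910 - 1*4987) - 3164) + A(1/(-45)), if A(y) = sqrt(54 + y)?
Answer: -54791918 + sqrt(12145)/15 ≈ -5.4792e+7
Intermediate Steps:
(-5392 + 9030)*((-6910 - 1*4987) - 3164) + A(1/(-45)) = (-5392 + 9030)*((-6910 - 1*4987) - 3164) + sqrt(54 + 1/(-45)) = 3638*((-6910 - 4987) - 3164) + sqrt(54 - 1/45) = 3638*(-11897 - 3164) + sqrt(2429/45) = 3638*(-15061) + sqrt(12145)/15 = -54791918 + sqrt(12145)/15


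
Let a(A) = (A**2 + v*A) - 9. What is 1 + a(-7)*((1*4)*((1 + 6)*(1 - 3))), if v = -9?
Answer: -5767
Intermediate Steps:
a(A) = -9 + A**2 - 9*A (a(A) = (A**2 - 9*A) - 9 = -9 + A**2 - 9*A)
1 + a(-7)*((1*4)*((1 + 6)*(1 - 3))) = 1 + (-9 + (-7)**2 - 9*(-7))*((1*4)*((1 + 6)*(1 - 3))) = 1 + (-9 + 49 + 63)*(4*(7*(-2))) = 1 + 103*(4*(-14)) = 1 + 103*(-56) = 1 - 5768 = -5767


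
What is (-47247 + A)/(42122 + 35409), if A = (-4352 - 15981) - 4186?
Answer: -71766/77531 ≈ -0.92564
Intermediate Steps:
A = -24519 (A = -20333 - 4186 = -24519)
(-47247 + A)/(42122 + 35409) = (-47247 - 24519)/(42122 + 35409) = -71766/77531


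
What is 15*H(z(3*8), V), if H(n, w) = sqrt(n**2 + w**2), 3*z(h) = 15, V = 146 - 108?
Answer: 15*sqrt(1469) ≈ 574.91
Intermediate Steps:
V = 38
z(h) = 5 (z(h) = (1/3)*15 = 5)
15*H(z(3*8), V) = 15*sqrt(5**2 + 38**2) = 15*sqrt(25 + 1444) = 15*sqrt(1469)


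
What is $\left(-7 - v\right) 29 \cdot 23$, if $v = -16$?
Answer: $6003$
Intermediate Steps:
$\left(-7 - v\right) 29 \cdot 23 = \left(-7 - -16\right) 29 \cdot 23 = \left(-7 + 16\right) 29 \cdot 23 = 9 \cdot 29 \cdot 23 = 261 \cdot 23 = 6003$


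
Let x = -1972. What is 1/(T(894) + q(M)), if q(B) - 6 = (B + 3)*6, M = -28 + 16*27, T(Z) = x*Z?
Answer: -1/1760520 ≈ -5.6801e-7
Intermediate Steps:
T(Z) = -1972*Z
M = 404 (M = -28 + 432 = 404)
q(B) = 24 + 6*B (q(B) = 6 + (B + 3)*6 = 6 + (3 + B)*6 = 6 + (18 + 6*B) = 24 + 6*B)
1/(T(894) + q(M)) = 1/(-1972*894 + (24 + 6*404)) = 1/(-1762968 + (24 + 2424)) = 1/(-1762968 + 2448) = 1/(-1760520) = -1/1760520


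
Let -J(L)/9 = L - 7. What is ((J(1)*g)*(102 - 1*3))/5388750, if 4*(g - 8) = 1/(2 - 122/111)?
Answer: 983367/119750000 ≈ 0.0082118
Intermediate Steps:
J(L) = 63 - 9*L (J(L) = -9*(L - 7) = -9*(-7 + L) = 63 - 9*L)
g = 3311/400 (g = 8 + 1/(4*(2 - 122/111)) = 8 + 1/(4*(100/111)) = 8 + (¼)*(111/100) = 8 + 111/400 = 3311/400 ≈ 8.2775)
((J(1)*g)*(102 - 1*3))/5388750 = (((63 - 9*1)*(3311/400))*(102 - 1*3))/5388750 = (((63 - 9)*(3311/400))*(102 - 3))*(1/5388750) = ((54*(3311/400))*99)*(1/5388750) = ((89397/200)*99)*(1/5388750) = (8850303/200)*(1/5388750) = 983367/119750000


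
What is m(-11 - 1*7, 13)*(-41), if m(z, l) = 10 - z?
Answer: -1148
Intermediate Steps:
m(-11 - 1*7, 13)*(-41) = (10 - (-11 - 1*7))*(-41) = (10 - (-11 - 7))*(-41) = (10 - 1*(-18))*(-41) = (10 + 18)*(-41) = 28*(-41) = -1148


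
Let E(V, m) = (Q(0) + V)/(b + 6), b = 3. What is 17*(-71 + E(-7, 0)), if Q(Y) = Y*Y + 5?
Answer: -10897/9 ≈ -1210.8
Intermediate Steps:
Q(Y) = 5 + Y**2 (Q(Y) = Y**2 + 5 = 5 + Y**2)
E(V, m) = 5/9 + V/9 (E(V, m) = ((5 + 0**2) + V)/(3 + 6) = ((5 + 0) + V)/9 = (5 + V)*(1/9) = 5/9 + V/9)
17*(-71 + E(-7, 0)) = 17*(-71 + (5/9 + (1/9)*(-7))) = 17*(-71 + (5/9 - 7/9)) = 17*(-71 - 2/9) = 17*(-641/9) = -10897/9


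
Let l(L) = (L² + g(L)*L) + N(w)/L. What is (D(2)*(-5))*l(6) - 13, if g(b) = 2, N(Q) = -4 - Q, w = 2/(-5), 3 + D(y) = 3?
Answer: -13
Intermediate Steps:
D(y) = 0 (D(y) = -3 + 3 = 0)
w = -⅖ (w = 2*(-⅕) = -⅖ ≈ -0.40000)
l(L) = L² + 2*L - 18/(5*L) (l(L) = (L² + 2*L) + (-4 - 1*(-⅖))/L = (L² + 2*L) + (-4 + ⅖)/L = (L² + 2*L) - 18/(5*L) = L² + 2*L - 18/(5*L))
(D(2)*(-5))*l(6) - 13 = (0*(-5))*(6² + 2*6 - 18/5/6) - 13 = 0*(36 + 12 - 18/5*⅙) - 13 = 0*(36 + 12 - ⅗) - 13 = 0*(237/5) - 13 = 0 - 13 = -13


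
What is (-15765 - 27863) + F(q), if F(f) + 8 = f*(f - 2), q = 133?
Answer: -26213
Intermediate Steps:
F(f) = -8 + f*(-2 + f) (F(f) = -8 + f*(f - 2) = -8 + f*(-2 + f))
(-15765 - 27863) + F(q) = (-15765 - 27863) + (-8 + 133² - 2*133) = -43628 + (-8 + 17689 - 266) = -43628 + 17415 = -26213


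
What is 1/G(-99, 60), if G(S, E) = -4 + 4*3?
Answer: ⅛ ≈ 0.12500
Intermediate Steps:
G(S, E) = 8 (G(S, E) = -4 + 12 = 8)
1/G(-99, 60) = 1/8 = ⅛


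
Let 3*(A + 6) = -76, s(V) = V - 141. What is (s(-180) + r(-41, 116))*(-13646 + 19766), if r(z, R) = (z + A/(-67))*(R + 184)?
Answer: -5117586840/67 ≈ -7.6382e+7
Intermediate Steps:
s(V) = -141 + V
A = -94/3 (A = -6 + (⅓)*(-76) = -6 - 76/3 = -94/3 ≈ -31.333)
r(z, R) = (184 + R)*(94/201 + z) (r(z, R) = (z - 94/3/(-67))*(R + 184) = (z - 94/3*(-1/67))*(184 + R) = (z + 94/201)*(184 + R) = (94/201 + z)*(184 + R) = (184 + R)*(94/201 + z))
(s(-180) + r(-41, 116))*(-13646 + 19766) = ((-141 - 180) + (17296/201 + 184*(-41) + (94/201)*116 + 116*(-41)))*(-13646 + 19766) = (-321 + (17296/201 - 7544 + 10904/201 - 4756))*6120 = (-321 - 814700/67)*6120 = -836207/67*6120 = -5117586840/67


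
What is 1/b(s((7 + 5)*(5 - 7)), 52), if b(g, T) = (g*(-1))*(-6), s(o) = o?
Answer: -1/144 ≈ -0.0069444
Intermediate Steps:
b(g, T) = 6*g (b(g, T) = -g*(-6) = 6*g)
1/b(s((7 + 5)*(5 - 7)), 52) = 1/(6*((7 + 5)*(5 - 7))) = 1/(6*(12*(-2))) = 1/(6*(-24)) = 1/(-144) = -1/144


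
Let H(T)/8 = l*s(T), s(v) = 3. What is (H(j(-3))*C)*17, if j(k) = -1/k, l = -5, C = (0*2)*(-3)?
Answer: 0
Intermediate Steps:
C = 0 (C = 0*(-3) = 0)
H(T) = -120 (H(T) = 8*(-5*3) = 8*(-15) = -120)
(H(j(-3))*C)*17 = -120*0*17 = 0*17 = 0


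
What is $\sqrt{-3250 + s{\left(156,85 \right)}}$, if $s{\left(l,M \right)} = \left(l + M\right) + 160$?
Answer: $i \sqrt{2849} \approx 53.376 i$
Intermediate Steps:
$s{\left(l,M \right)} = 160 + M + l$ ($s{\left(l,M \right)} = \left(M + l\right) + 160 = 160 + M + l$)
$\sqrt{-3250 + s{\left(156,85 \right)}} = \sqrt{-3250 + \left(160 + 85 + 156\right)} = \sqrt{-3250 + 401} = \sqrt{-2849} = i \sqrt{2849}$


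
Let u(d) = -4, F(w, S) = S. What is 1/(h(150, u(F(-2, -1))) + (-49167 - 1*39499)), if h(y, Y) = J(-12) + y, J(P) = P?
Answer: -1/88528 ≈ -1.1296e-5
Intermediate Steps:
h(y, Y) = -12 + y
1/(h(150, u(F(-2, -1))) + (-49167 - 1*39499)) = 1/((-12 + 150) + (-49167 - 1*39499)) = 1/(138 + (-49167 - 39499)) = 1/(138 - 88666) = 1/(-88528) = -1/88528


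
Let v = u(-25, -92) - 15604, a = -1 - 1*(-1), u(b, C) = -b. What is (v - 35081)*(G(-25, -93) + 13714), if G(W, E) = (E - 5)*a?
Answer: -694751240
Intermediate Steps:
a = 0 (a = -1 + 1 = 0)
G(W, E) = 0 (G(W, E) = (E - 5)*0 = (-5 + E)*0 = 0)
v = -15579 (v = -1*(-25) - 15604 = 25 - 15604 = -15579)
(v - 35081)*(G(-25, -93) + 13714) = (-15579 - 35081)*(0 + 13714) = -50660*13714 = -694751240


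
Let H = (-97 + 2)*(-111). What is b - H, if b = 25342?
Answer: 14797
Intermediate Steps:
H = 10545 (H = -95*(-111) = 10545)
b - H = 25342 - 1*10545 = 25342 - 10545 = 14797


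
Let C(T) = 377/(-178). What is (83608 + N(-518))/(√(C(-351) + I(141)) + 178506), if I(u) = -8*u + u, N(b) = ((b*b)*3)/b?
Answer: 2607189375672/5671861958471 - 82054*I*√31339214/5671861958471 ≈ 0.45967 - 8.0988e-5*I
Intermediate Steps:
N(b) = 3*b (N(b) = (b²*3)/b = (3*b²)/b = 3*b)
C(T) = -377/178 (C(T) = 377*(-1/178) = -377/178)
I(u) = -7*u
(83608 + N(-518))/(√(C(-351) + I(141)) + 178506) = (83608 + 3*(-518))/(√(-377/178 - 7*141) + 178506) = (83608 - 1554)/(√(-377/178 - 987) + 178506) = 82054/(√(-176063/178) + 178506) = 82054/(I*√31339214/178 + 178506) = 82054/(178506 + I*√31339214/178)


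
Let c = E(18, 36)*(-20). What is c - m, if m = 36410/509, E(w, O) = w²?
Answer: -3334730/509 ≈ -6551.5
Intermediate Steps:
m = 36410/509 (m = 36410*(1/509) = 36410/509 ≈ 71.532)
c = -6480 (c = 18²*(-20) = 324*(-20) = -6480)
c - m = -6480 - 1*36410/509 = -6480 - 36410/509 = -3334730/509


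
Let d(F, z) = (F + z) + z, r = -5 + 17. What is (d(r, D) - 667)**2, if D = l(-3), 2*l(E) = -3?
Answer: 432964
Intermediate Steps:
r = 12
l(E) = -3/2 (l(E) = (1/2)*(-3) = -3/2)
D = -3/2 ≈ -1.5000
d(F, z) = F + 2*z
(d(r, D) - 667)**2 = ((12 + 2*(-3/2)) - 667)**2 = ((12 - 3) - 667)**2 = (9 - 667)**2 = (-658)**2 = 432964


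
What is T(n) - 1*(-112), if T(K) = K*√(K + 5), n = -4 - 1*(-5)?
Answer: 112 + √6 ≈ 114.45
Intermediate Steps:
n = 1 (n = -4 + 5 = 1)
T(K) = K*√(5 + K)
T(n) - 1*(-112) = 1*√(5 + 1) - 1*(-112) = 1*√6 + 112 = √6 + 112 = 112 + √6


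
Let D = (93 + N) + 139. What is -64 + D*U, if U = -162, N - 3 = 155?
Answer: -63244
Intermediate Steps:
N = 158 (N = 3 + 155 = 158)
D = 390 (D = (93 + 158) + 139 = 251 + 139 = 390)
-64 + D*U = -64 + 390*(-162) = -64 - 63180 = -63244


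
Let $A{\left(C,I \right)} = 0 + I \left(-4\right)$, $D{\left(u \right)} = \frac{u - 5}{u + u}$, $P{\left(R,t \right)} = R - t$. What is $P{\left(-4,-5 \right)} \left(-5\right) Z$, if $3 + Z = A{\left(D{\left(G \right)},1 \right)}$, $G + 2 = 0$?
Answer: $35$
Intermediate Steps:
$G = -2$ ($G = -2 + 0 = -2$)
$D{\left(u \right)} = \frac{-5 + u}{2 u}$
$A{\left(C,I \right)} = - 4 I$ ($A{\left(C,I \right)} = 0 - 4 I = - 4 I$)
$Z = -7$ ($Z = -3 - 4 = -7$)
$P{\left(-4,-5 \right)} \left(-5\right) Z = \left(-4 - -5\right) \left(-5\right) \left(-7\right) = \left(-4 + 5\right) \left(-5\right) \left(-7\right) = 1 \left(-5\right) \left(-7\right) = \left(-5\right) \left(-7\right) = 35$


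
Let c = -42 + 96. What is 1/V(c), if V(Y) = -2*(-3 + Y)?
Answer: -1/102 ≈ -0.0098039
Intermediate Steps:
c = 54
V(Y) = 6 - 2*Y
1/V(c) = 1/(6 - 2*54) = 1/(6 - 108) = 1/(-102) = -1/102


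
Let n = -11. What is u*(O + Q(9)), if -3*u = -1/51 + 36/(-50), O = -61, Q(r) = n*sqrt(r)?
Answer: -88642/3825 ≈ -23.174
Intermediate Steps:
Q(r) = -11*sqrt(r)
u = 943/3825 (u = -(-1/51 + 36/(-50))/3 = -(-1*1/51 + 36*(-1/50))/3 = -(-1/51 - 18/25)/3 = -1/3*(-943/1275) = 943/3825 ≈ 0.24654)
u*(O + Q(9)) = 943*(-61 - 11*sqrt(9))/3825 = 943*(-61 - 11*3)/3825 = 943*(-61 - 33)/3825 = (943/3825)*(-94) = -88642/3825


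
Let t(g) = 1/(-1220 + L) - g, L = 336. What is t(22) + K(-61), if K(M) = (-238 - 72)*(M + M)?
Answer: 33413431/884 ≈ 37798.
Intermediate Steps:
K(M) = -620*M
t(g) = -1/884 - g (t(g) = 1/(-1220 + 336) - g = 1/(-884) - g = -1/884 - g)
t(22) + K(-61) = (-1/884 - 1*22) - 620*(-61) = (-1/884 - 22) + 37820 = -19449/884 + 37820 = 33413431/884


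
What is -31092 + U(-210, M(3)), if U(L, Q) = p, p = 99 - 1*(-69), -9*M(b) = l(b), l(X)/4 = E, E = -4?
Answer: -30924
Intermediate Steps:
l(X) = -16 (l(X) = 4*(-4) = -16)
M(b) = 16/9 (M(b) = -⅑*(-16) = 16/9)
p = 168 (p = 99 + 69 = 168)
U(L, Q) = 168
-31092 + U(-210, M(3)) = -31092 + 168 = -30924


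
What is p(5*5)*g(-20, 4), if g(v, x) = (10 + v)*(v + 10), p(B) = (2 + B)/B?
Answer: 108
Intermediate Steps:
p(B) = (2 + B)/B
g(v, x) = (10 + v)² (g(v, x) = (10 + v)*(10 + v) = (10 + v)²)
p(5*5)*g(-20, 4) = ((2 + 5*5)/((5*5)))*(10 - 20)² = ((2 + 25)/25)*(-10)² = ((1/25)*27)*100 = (27/25)*100 = 108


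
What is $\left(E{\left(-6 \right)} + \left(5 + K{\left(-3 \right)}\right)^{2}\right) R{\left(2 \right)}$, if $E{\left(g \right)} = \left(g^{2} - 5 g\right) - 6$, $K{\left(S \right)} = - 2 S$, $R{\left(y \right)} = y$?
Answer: $362$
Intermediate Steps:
$E{\left(g \right)} = -6 + g^{2} - 5 g$
$\left(E{\left(-6 \right)} + \left(5 + K{\left(-3 \right)}\right)^{2}\right) R{\left(2 \right)} = \left(\left(-6 + \left(-6\right)^{2} - -30\right) + \left(5 - -6\right)^{2}\right) 2 = \left(\left(-6 + 36 + 30\right) + \left(5 + 6\right)^{2}\right) 2 = \left(60 + 11^{2}\right) 2 = \left(60 + 121\right) 2 = 181 \cdot 2 = 362$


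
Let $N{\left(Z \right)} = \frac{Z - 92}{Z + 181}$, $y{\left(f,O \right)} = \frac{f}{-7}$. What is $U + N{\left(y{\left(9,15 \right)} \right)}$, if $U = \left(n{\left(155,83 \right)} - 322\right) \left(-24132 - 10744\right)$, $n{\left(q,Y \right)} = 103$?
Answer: $\frac{9608407099}{1258} \approx 7.6378 \cdot 10^{6}$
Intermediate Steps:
$y{\left(f,O \right)} = - \frac{f}{7}$ ($y{\left(f,O \right)} = f \left(- \frac{1}{7}\right) = - \frac{f}{7}$)
$N{\left(Z \right)} = \frac{-92 + Z}{181 + Z}$
$U = 7637844$ ($U = \left(103 - 322\right) \left(-24132 - 10744\right) = \left(-219\right) \left(-34876\right) = 7637844$)
$U + N{\left(y{\left(9,15 \right)} \right)} = 7637844 + \frac{-92 - \frac{9}{7}}{181 - \frac{9}{7}} = 7637844 + \frac{1}{\frac{1258}{7}} \left(- \frac{653}{7}\right) = 7637844 + \frac{7}{1258} \left(- \frac{653}{7}\right) = 7637844 - \frac{653}{1258} = \frac{9608407099}{1258}$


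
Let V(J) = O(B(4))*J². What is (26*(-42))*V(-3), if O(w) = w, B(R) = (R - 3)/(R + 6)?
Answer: -4914/5 ≈ -982.80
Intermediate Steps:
B(R) = (-3 + R)/(6 + R)
V(J) = J²/10 (V(J) = ((-3 + 4)/(6 + 4))*J² = (1/10)*J² = ((⅒)*1)*J² = J²/10)
(26*(-42))*V(-3) = (26*(-42))*((⅒)*(-3)²) = -546*9/5 = -1092*9/10 = -4914/5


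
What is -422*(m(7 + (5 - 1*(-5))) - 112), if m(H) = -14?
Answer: 53172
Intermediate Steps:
-422*(m(7 + (5 - 1*(-5))) - 112) = -422*(-14 - 112) = -422*(-126) = 53172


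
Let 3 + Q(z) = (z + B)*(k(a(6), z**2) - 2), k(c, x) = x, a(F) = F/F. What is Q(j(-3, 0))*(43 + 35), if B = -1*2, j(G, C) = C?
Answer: 78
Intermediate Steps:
a(F) = 1
B = -2
Q(z) = -3 + (-2 + z)*(-2 + z**2) (Q(z) = -3 + (z - 2)*(z**2 - 2) = -3 + (-2 + z)*(-2 + z**2))
Q(j(-3, 0))*(43 + 35) = (1 + 0**3 - 2*0 - 2*0**2)*(43 + 35) = (1 + 0 + 0 - 2*0)*78 = (1 + 0 + 0 + 0)*78 = 1*78 = 78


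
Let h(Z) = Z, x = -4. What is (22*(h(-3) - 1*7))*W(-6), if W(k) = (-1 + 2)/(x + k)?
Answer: 22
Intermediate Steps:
W(k) = 1/(-4 + k) (W(k) = (-1 + 2)/(-4 + k) = 1/(-4 + k))
(22*(h(-3) - 1*7))*W(-6) = (22*(-3 - 1*7))/(-4 - 6) = (22*(-3 - 7))/(-10) = (22*(-10))*(-⅒) = -220*(-⅒) = 22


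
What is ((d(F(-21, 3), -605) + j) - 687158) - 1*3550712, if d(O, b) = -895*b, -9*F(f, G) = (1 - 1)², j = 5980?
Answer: -3690415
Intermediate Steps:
F(f, G) = 0 (F(f, G) = -(1 - 1)²/9 = -⅑*0² = -⅑*0 = 0)
((d(F(-21, 3), -605) + j) - 687158) - 1*3550712 = ((-895*(-605) + 5980) - 687158) - 1*3550712 = ((541475 + 5980) - 687158) - 3550712 = (547455 - 687158) - 3550712 = -139703 - 3550712 = -3690415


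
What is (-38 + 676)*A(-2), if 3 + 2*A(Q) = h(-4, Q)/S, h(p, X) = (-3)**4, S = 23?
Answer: 3828/23 ≈ 166.43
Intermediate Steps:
h(p, X) = 81
A(Q) = 6/23 (A(Q) = -3/2 + (81/23)/2 = -3/2 + (81*(1/23))/2 = -3/2 + (1/2)*(81/23) = -3/2 + 81/46 = 6/23)
(-38 + 676)*A(-2) = (-38 + 676)*(6/23) = 638*(6/23) = 3828/23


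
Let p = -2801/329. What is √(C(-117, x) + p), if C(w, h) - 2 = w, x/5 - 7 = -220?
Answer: 2*I*√3342311/329 ≈ 11.114*I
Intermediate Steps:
x = -1065 (x = 35 + 5*(-220) = 35 - 1100 = -1065)
C(w, h) = 2 + w
p = -2801/329 (p = -2801*1/329 = -2801/329 ≈ -8.5137)
√(C(-117, x) + p) = √((2 - 117) - 2801/329) = √(-115 - 2801/329) = √(-40636/329) = 2*I*√3342311/329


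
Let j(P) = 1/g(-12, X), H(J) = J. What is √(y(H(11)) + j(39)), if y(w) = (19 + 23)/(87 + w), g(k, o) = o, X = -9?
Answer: 2*√35/21 ≈ 0.56344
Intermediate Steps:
y(w) = 42/(87 + w)
j(P) = -⅑ (j(P) = 1/(-9) = -⅑)
√(y(H(11)) + j(39)) = √(42/(87 + 11) - ⅑) = √(42/98 - ⅑) = √(42*(1/98) - ⅑) = √(3/7 - ⅑) = √(20/63) = 2*√35/21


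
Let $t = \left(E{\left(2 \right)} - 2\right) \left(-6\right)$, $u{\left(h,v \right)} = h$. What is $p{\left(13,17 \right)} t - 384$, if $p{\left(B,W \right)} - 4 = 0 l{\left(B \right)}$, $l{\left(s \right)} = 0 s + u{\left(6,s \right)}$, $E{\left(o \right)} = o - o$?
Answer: $-336$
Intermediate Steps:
$E{\left(o \right)} = 0$
$l{\left(s \right)} = 6$ ($l{\left(s \right)} = 0 s + 6 = 0 + 6 = 6$)
$p{\left(B,W \right)} = 4$ ($p{\left(B,W \right)} = 4 + 0 \cdot 6 = 4 + 0 = 4$)
$t = 12$ ($t = \left(0 - 2\right) \left(-6\right) = \left(-2\right) \left(-6\right) = 12$)
$p{\left(13,17 \right)} t - 384 = 4 \cdot 12 - 384 = 48 - 384 = -336$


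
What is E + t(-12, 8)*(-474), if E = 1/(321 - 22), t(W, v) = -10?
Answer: 1417261/299 ≈ 4740.0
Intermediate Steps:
E = 1/299 ≈ 0.0033445
E + t(-12, 8)*(-474) = 1/299 - 10*(-474) = 1/299 + 4740 = 1417261/299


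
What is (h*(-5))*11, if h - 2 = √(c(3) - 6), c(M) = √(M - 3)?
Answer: -110 - 55*I*√6 ≈ -110.0 - 134.72*I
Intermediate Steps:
c(M) = √(-3 + M)
h = 2 + I*√6 (h = 2 + √(√(-3 + 3) - 6) = 2 + √(√0 - 6) = 2 + √(0 - 6) = 2 + √(-6) = 2 + I*√6 ≈ 2.0 + 2.4495*I)
(h*(-5))*11 = ((2 + I*√6)*(-5))*11 = (-10 - 5*I*√6)*11 = -110 - 55*I*√6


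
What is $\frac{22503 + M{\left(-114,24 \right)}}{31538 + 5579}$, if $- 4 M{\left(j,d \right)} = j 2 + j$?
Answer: $\frac{45177}{74234} \approx 0.60858$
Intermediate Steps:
$M{\left(j,d \right)} = - \frac{3 j}{4}$ ($M{\left(j,d \right)} = - \frac{j 2 + j}{4} = - \frac{2 j + j}{4} = - \frac{3 j}{4}$)
$\frac{22503 + M{\left(-114,24 \right)}}{31538 + 5579} = \frac{22503 - - \frac{171}{2}}{31538 + 5579} = \frac{22503 + \frac{171}{2}}{37117} = \frac{45177}{2} \cdot \frac{1}{37117} = \frac{45177}{74234}$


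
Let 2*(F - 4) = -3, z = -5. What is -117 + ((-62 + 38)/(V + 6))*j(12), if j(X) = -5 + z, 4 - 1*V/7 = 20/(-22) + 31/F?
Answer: -156009/1277 ≈ -122.17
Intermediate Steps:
F = 5/2 (F = 4 + (½)*(-3) = 4 - 3/2 = 5/2 ≈ 2.5000)
V = -2884/55 (V = 28 - 7*(20/(-22) + 31/(5/2)) = 28 - 7*(20*(-1/22) + 31*(⅖)) = 28 - 7*(-10/11 + 62/5) = 28 - 7*632/55 = 28 - 4424/55 = -2884/55 ≈ -52.436)
j(X) = -10 (j(X) = -5 - 5 = -10)
-117 + ((-62 + 38)/(V + 6))*j(12) = -117 + ((-62 + 38)/(-2884/55 + 6))*(-10) = -117 - 24/(-2554/55)*(-10) = -117 - 24*(-55/2554)*(-10) = -117 + (660/1277)*(-10) = -117 - 6600/1277 = -156009/1277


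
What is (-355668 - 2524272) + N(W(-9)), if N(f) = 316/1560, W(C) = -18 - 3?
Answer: -1123176521/390 ≈ -2.8799e+6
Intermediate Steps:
W(C) = -21
N(f) = 79/390 (N(f) = 316*(1/1560) = 79/390)
(-355668 - 2524272) + N(W(-9)) = (-355668 - 2524272) + 79/390 = -2879940 + 79/390 = -1123176521/390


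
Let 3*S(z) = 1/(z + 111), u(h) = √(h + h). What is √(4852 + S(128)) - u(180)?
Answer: -6*√10 + √2494360545/717 ≈ 50.683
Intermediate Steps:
u(h) = √2*√h (u(h) = √(2*h) = √2*√h)
S(z) = 1/(3*(111 + z)) (S(z) = 1/(3*(z + 111)) = 1/(3*(111 + z)))
√(4852 + S(128)) - u(180) = √(4852 + 1/(3*(111 + 128))) - √2*√180 = √(4852 + (⅓)/239) - √2*6*√5 = √(4852 + (⅓)*(1/239)) - 6*√10 = √(4852 + 1/717) - 6*√10 = √(3478885/717) - 6*√10 = √2494360545/717 - 6*√10 = -6*√10 + √2494360545/717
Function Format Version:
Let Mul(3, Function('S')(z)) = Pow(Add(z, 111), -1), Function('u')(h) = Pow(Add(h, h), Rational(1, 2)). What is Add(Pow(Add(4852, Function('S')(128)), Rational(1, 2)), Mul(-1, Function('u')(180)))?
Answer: Add(Mul(-6, Pow(10, Rational(1, 2))), Mul(Rational(1, 717), Pow(2494360545, Rational(1, 2)))) ≈ 50.683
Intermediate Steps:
Function('u')(h) = Mul(Pow(2, Rational(1, 2)), Pow(h, Rational(1, 2))) (Function('u')(h) = Pow(Mul(2, h), Rational(1, 2)) = Mul(Pow(2, Rational(1, 2)), Pow(h, Rational(1, 2))))
Function('S')(z) = Mul(Rational(1, 3), Pow(Add(111, z), -1)) (Function('S')(z) = Mul(Rational(1, 3), Pow(Add(z, 111), -1)) = Mul(Rational(1, 3), Pow(Add(111, z), -1)))
Add(Pow(Add(4852, Function('S')(128)), Rational(1, 2)), Mul(-1, Function('u')(180))) = Add(Pow(Add(4852, Mul(Rational(1, 3), Pow(Add(111, 128), -1))), Rational(1, 2)), Mul(-1, Mul(Pow(2, Rational(1, 2)), Pow(180, Rational(1, 2))))) = Add(Pow(Add(4852, Mul(Rational(1, 3), Pow(239, -1))), Rational(1, 2)), Mul(-1, Mul(Pow(2, Rational(1, 2)), Mul(6, Pow(5, Rational(1, 2)))))) = Add(Pow(Add(4852, Mul(Rational(1, 3), Rational(1, 239))), Rational(1, 2)), Mul(-1, Mul(6, Pow(10, Rational(1, 2))))) = Add(Pow(Add(4852, Rational(1, 717)), Rational(1, 2)), Mul(-6, Pow(10, Rational(1, 2)))) = Add(Pow(Rational(3478885, 717), Rational(1, 2)), Mul(-6, Pow(10, Rational(1, 2)))) = Add(Mul(Rational(1, 717), Pow(2494360545, Rational(1, 2))), Mul(-6, Pow(10, Rational(1, 2)))) = Add(Mul(-6, Pow(10, Rational(1, 2))), Mul(Rational(1, 717), Pow(2494360545, Rational(1, 2))))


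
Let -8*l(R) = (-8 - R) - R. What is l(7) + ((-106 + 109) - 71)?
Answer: -261/4 ≈ -65.250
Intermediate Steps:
l(R) = 1 + R/4 (l(R) = -((-8 - R) - R)/8 = -(-8 - 2*R)/8 = 1 + R/4)
l(7) + ((-106 + 109) - 71) = (1 + (¼)*7) + ((-106 + 109) - 71) = (1 + 7/4) + (3 - 71) = 11/4 - 68 = -261/4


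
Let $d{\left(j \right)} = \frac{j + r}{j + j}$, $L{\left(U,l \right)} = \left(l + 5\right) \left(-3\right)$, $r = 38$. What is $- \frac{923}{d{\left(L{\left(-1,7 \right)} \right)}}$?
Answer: $33228$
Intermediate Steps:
$L{\left(U,l \right)} = -15 - 3 l$ ($L{\left(U,l \right)} = \left(5 + l\right) \left(-3\right) = -15 - 3 l$)
$d{\left(j \right)} = \frac{38 + j}{2 j}$ ($d{\left(j \right)} = \frac{j + 38}{j + j} = \frac{38 + j}{2 j}$)
$- \frac{923}{d{\left(L{\left(-1,7 \right)} \right)}} = - \frac{923}{\frac{1}{2} \frac{1}{-15 - 21} \left(38 - 36\right)} = - \frac{923}{\frac{1}{2} \frac{1}{-36} \left(38 - 36\right)} = - \frac{923}{\frac{1}{2} \left(- \frac{1}{36}\right) 2} = - \frac{923}{- \frac{1}{36}} = \left(-923\right) \left(-36\right) = 33228$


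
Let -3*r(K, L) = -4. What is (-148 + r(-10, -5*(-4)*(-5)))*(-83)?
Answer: 36520/3 ≈ 12173.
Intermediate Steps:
r(K, L) = 4/3 (r(K, L) = -1/3*(-4) = 4/3)
(-148 + r(-10, -5*(-4)*(-5)))*(-83) = (-148 + 4/3)*(-83) = -440/3*(-83) = 36520/3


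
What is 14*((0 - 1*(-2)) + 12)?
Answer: 196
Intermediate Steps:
14*((0 - 1*(-2)) + 12) = 14*((0 + 2) + 12) = 14*(2 + 12) = 14*14 = 196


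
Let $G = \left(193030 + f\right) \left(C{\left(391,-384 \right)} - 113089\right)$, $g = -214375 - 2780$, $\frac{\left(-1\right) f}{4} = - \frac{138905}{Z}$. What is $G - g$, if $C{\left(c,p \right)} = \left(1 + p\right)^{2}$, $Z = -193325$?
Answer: $\frac{50155685770335}{7733} \approx 6.4859 \cdot 10^{9}$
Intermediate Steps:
$f = - \frac{111124}{38665}$ ($f = - 4 \left(- \frac{138905}{-193325}\right) = - 4 \left(\left(-138905\right) \left(- \frac{1}{193325}\right)\right) = \left(-4\right) \frac{27781}{38665} = - \frac{111124}{38665} \approx -2.874$)
$g = -217155$
$G = \frac{50154006510720}{7733}$ ($G = \left(193030 - \frac{111124}{38665}\right) \left(\left(1 - 384\right)^{2} - 113089\right) = \frac{7463393826 \left(\left(-383\right)^{2} - 113089\right)}{38665} = \frac{7463393826 \left(146689 - 113089\right)}{38665} = \frac{7463393826}{38665} \cdot 33600 = \frac{50154006510720}{7733} \approx 6.4857 \cdot 10^{9}$)
$G - g = \frac{50154006510720}{7733} - -217155 = \frac{50154006510720}{7733} + 217155 = \frac{50155685770335}{7733}$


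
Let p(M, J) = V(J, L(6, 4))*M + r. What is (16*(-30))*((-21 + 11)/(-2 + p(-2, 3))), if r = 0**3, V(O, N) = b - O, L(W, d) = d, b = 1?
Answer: 2400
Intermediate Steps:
V(O, N) = 1 - O
r = 0
p(M, J) = M*(1 - J) (p(M, J) = (1 - J)*M + 0 = M*(1 - J) + 0 = M*(1 - J))
(16*(-30))*((-21 + 11)/(-2 + p(-2, 3))) = (16*(-30))*((-21 + 11)/(-2 - 2*(1 - 1*3))) = -(-4800)/(-2 - 2*(1 - 3)) = -(-4800)/(-2 - 2*(-2)) = -(-4800)/(-2 + 4) = -(-4800)/2 = -480*(-5) = 2400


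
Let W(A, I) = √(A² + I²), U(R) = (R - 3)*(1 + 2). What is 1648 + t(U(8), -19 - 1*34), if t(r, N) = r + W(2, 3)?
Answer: 1663 + √13 ≈ 1666.6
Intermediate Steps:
U(R) = -9 + 3*R (U(R) = (-3 + R)*3 = -9 + 3*R)
t(r, N) = r + √13 (t(r, N) = r + √(2² + 3²) = r + √(4 + 9) = r + √13)
1648 + t(U(8), -19 - 1*34) = 1648 + ((-9 + 3*8) + √13) = 1648 + ((-9 + 24) + √13) = 1648 + (15 + √13) = 1663 + √13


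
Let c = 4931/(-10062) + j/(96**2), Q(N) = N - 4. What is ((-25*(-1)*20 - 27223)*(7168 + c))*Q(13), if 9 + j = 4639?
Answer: -493410325233135/286208 ≈ -1.7240e+9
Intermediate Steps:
j = 4630 (j = -9 + 4639 = 4630)
Q(N) = -4 + N
c = 10583/858624 (c = 4931/(-10062) + 4630/(96**2) = 4931*(-1/10062) + 4630/9216 = -4931/10062 + 4630*(1/9216) = -4931/10062 + 2315/4608 = 10583/858624 ≈ 0.012326)
((-25*(-1)*20 - 27223)*(7168 + c))*Q(13) = ((-25*(-1)*20 - 27223)*(7168 + 10583/858624))*(-4 + 13) = ((25*20 - 27223)*(6154627415/858624))*9 = ((500 - 27223)*(6154627415/858624))*9 = -26723*6154627415/858624*9 = -164470108411045/858624*9 = -493410325233135/286208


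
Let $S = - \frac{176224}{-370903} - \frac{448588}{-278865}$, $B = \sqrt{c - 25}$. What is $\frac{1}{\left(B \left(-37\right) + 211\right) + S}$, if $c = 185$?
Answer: $- \frac{2279601989259707622383055}{1857576810491126645205494639} - \frac{1583326306120481345135700 \sqrt{10}}{1857576810491126645205494639} \approx -0.0039226$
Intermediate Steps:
$B = 4 \sqrt{10}$ ($B = \sqrt{185 - 25} = \sqrt{160} = 4 \sqrt{10} \approx 12.649$)
$S = \frac{215525340724}{103431865095}$ ($S = \left(-176224\right) \left(- \frac{1}{370903}\right) - - \frac{448588}{278865} = \frac{176224}{370903} + \frac{448588}{278865} = \frac{215525340724}{103431865095} \approx 2.0837$)
$\frac{1}{\left(B \left(-37\right) + 211\right) + S} = \frac{1}{\left(4 \sqrt{10} \left(-37\right) + 211\right) + \frac{215525340724}{103431865095}} = \frac{1}{\left(- 148 \sqrt{10} + 211\right) + \frac{215525340724}{103431865095}} = \frac{1}{\left(211 - 148 \sqrt{10}\right) + \frac{215525340724}{103431865095}} = \frac{1}{\frac{22039648875769}{103431865095} - 148 \sqrt{10}}$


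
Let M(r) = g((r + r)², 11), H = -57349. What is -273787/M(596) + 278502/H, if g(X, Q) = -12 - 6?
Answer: 15696397627/1032282 ≈ 15206.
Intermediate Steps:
g(X, Q) = -18
M(r) = -18
-273787/M(596) + 278502/H = -273787/(-18) + 278502/(-57349) = -273787*(-1/18) + 278502*(-1/57349) = 273787/18 - 278502/57349 = 15696397627/1032282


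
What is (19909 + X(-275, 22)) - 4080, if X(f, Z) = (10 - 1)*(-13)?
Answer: 15712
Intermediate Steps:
X(f, Z) = -117 (X(f, Z) = 9*(-13) = -117)
(19909 + X(-275, 22)) - 4080 = (19909 - 117) - 4080 = 19792 - 4080 = 15712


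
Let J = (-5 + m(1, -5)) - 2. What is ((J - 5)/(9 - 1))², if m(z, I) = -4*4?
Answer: 49/4 ≈ 12.250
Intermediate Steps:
m(z, I) = -16
J = -23 (J = (-5 - 16) - 2 = -21 - 2 = -23)
((J - 5)/(9 - 1))² = ((-23 - 5)/(9 - 1))² = (-28/8)² = ((⅛)*(-28))² = (-7/2)² = 49/4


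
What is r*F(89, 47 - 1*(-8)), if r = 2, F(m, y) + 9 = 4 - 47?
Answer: -104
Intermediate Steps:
F(m, y) = -52 (F(m, y) = -9 + (4 - 47) = -9 - 43 = -52)
r*F(89, 47 - 1*(-8)) = 2*(-52) = -104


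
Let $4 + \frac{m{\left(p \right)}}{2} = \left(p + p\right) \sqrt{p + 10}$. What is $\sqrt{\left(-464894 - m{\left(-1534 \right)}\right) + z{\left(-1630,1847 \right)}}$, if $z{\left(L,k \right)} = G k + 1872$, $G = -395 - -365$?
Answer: $2 \sqrt{-129606 + 3068 i \sqrt{381}} \approx 162.27 + 738.08 i$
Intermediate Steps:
$m{\left(p \right)} = -8 + 4 p \sqrt{10 + p}$ ($m{\left(p \right)} = -8 + 2 \left(p + p\right) \sqrt{p + 10} = -8 + 2 \cdot 2 p \sqrt{10 + p} = -8 + 4 p \sqrt{10 + p}$)
$G = -30$ ($G = -395 + 365 = -30$)
$z{\left(L,k \right)} = 1872 - 30 k$ ($z{\left(L,k \right)} = - 30 k + 1872 = 1872 - 30 k$)
$\sqrt{\left(-464894 - m{\left(-1534 \right)}\right) + z{\left(-1630,1847 \right)}} = \sqrt{\left(-464894 - \left(-8 + 4 \left(-1534\right) \sqrt{10 - 1534}\right)\right) + \left(1872 - 55410\right)} = \sqrt{\left(-464894 - \left(-8 + 4 \left(-1534\right) \sqrt{-1524}\right)\right) + \left(1872 - 55410\right)} = \sqrt{\left(-464894 - \left(-8 + 4 \left(-1534\right) 2 i \sqrt{381}\right)\right) - 53538} = \sqrt{\left(-464894 - \left(-8 - 12272 i \sqrt{381}\right)\right) - 53538} = \sqrt{\left(-464894 + \left(8 + 12272 i \sqrt{381}\right)\right) - 53538} = \sqrt{\left(-464886 + 12272 i \sqrt{381}\right) - 53538} = \sqrt{-518424 + 12272 i \sqrt{381}}$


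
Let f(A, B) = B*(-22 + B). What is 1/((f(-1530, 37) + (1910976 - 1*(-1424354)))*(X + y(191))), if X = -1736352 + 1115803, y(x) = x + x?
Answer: -1/2068805792795 ≈ -4.8337e-13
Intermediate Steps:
y(x) = 2*x
X = -620549
1/((f(-1530, 37) + (1910976 - 1*(-1424354)))*(X + y(191))) = 1/((37*(-22 + 37) + (1910976 - 1*(-1424354)))*(-620549 + 2*191)) = 1/((37*15 + (1910976 + 1424354))*(-620549 + 382)) = 1/((555 + 3335330)*(-620167)) = 1/(3335885*(-620167)) = 1/(-2068805792795) = -1/2068805792795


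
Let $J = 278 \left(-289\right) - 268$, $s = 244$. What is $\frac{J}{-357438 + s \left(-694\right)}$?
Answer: $\frac{40305}{263387} \approx 0.15303$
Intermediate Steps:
$J = -80610$ ($J = -80342 - 268 = -80610$)
$\frac{J}{-357438 + s \left(-694\right)} = - \frac{80610}{-357438 + 244 \left(-694\right)} = - \frac{80610}{-357438 - 169336} = - \frac{80610}{-526774} = \left(-80610\right) \left(- \frac{1}{526774}\right) = \frac{40305}{263387}$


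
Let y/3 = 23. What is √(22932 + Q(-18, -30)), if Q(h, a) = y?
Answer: √23001 ≈ 151.66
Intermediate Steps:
y = 69 (y = 3*23 = 69)
Q(h, a) = 69
√(22932 + Q(-18, -30)) = √(22932 + 69) = √23001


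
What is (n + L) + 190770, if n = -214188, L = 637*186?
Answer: 95064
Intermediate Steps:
L = 118482
(n + L) + 190770 = (-214188 + 118482) + 190770 = -95706 + 190770 = 95064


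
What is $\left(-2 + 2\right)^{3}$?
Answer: $0$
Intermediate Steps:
$\left(-2 + 2\right)^{3} = 0^{3} = 0$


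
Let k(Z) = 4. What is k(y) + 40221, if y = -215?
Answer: 40225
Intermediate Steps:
k(y) + 40221 = 4 + 40221 = 40225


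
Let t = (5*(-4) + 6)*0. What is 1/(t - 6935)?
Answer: -1/6935 ≈ -0.00014420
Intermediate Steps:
t = 0 (t = (-20 + 6)*0 = -14*0 = 0)
1/(t - 6935) = 1/(0 - 6935) = 1/(-6935) = -1/6935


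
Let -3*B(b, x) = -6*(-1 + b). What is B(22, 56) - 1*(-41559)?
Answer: 41601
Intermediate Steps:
B(b, x) = -2 + 2*b (B(b, x) = -(-2)*(-1 + b) = -(6 - 6*b)/3 = -2 + 2*b)
B(22, 56) - 1*(-41559) = (-2 + 2*22) - 1*(-41559) = (-2 + 44) + 41559 = 42 + 41559 = 41601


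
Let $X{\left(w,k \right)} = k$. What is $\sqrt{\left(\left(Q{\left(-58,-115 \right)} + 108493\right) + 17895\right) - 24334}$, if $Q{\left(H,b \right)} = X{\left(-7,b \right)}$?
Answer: $\sqrt{101939} \approx 319.28$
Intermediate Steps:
$Q{\left(H,b \right)} = b$
$\sqrt{\left(\left(Q{\left(-58,-115 \right)} + 108493\right) + 17895\right) - 24334} = \sqrt{\left(\left(-115 + 108493\right) + 17895\right) - 24334} = \sqrt{\left(108378 + 17895\right) - 24334} = \sqrt{126273 - 24334} = \sqrt{101939}$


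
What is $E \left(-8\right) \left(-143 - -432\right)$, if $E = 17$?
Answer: $-39304$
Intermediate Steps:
$E \left(-8\right) \left(-143 - -432\right) = 17 \left(-8\right) \left(-143 - -432\right) = - 136 \left(-143 + 432\right) = \left(-136\right) 289 = -39304$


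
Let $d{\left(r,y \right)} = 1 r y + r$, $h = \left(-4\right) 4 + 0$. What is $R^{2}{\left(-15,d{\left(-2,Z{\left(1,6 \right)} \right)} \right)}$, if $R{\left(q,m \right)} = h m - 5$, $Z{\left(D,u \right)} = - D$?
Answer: $25$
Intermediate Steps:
$h = -16$ ($h = -16 + 0 = -16$)
$d{\left(r,y \right)} = r + r y$ ($d{\left(r,y \right)} = r y + r = r + r y$)
$R{\left(q,m \right)} = -5 - 16 m$ ($R{\left(q,m \right)} = - 16 m - 5 = -5 - 16 m$)
$R^{2}{\left(-15,d{\left(-2,Z{\left(1,6 \right)} \right)} \right)} = \left(-5 - 16 \left(- 2 \left(1 - 1\right)\right)\right)^{2} = \left(-5 - 16 \left(\left(-2\right) 0\right)\right)^{2} = \left(-5 - 0\right)^{2} = \left(-5 + 0\right)^{2} = \left(-5\right)^{2} = 25$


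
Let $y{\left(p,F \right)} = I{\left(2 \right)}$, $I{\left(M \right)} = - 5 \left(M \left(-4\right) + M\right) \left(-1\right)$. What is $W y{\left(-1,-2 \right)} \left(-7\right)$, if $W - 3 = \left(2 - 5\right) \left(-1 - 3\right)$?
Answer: $3150$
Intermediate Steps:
$I{\left(M \right)} = - 15 M$ ($I{\left(M \right)} = - 5 \left(- 4 M + M\right) \left(-1\right) = - 5 \left(- 3 M\right) \left(-1\right) = 15 M \left(-1\right) = - 15 M$)
$y{\left(p,F \right)} = -30$ ($y{\left(p,F \right)} = \left(-15\right) 2 = -30$)
$W = 15$ ($W = 3 + \left(2 - 5\right) \left(-1 - 3\right) = 3 - 3 \left(-1 - 3\right) = 3 - -12 = 3 + 12 = 15$)
$W y{\left(-1,-2 \right)} \left(-7\right) = 15 \left(-30\right) \left(-7\right) = \left(-450\right) \left(-7\right) = 3150$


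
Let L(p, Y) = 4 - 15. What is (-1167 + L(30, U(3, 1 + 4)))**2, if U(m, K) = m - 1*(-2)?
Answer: 1387684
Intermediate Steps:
U(m, K) = 2 + m (U(m, K) = m + 2 = 2 + m)
L(p, Y) = -11
(-1167 + L(30, U(3, 1 + 4)))**2 = (-1167 - 11)**2 = (-1178)**2 = 1387684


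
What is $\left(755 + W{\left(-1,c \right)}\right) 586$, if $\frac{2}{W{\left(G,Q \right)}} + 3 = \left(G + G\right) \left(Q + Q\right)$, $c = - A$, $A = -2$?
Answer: $\frac{4865558}{11} \approx 4.4232 \cdot 10^{5}$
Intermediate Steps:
$c = 2$ ($c = \left(-1\right) \left(-2\right) = 2$)
$W{\left(G,Q \right)} = \frac{2}{-3 + 4 G Q}$ ($W{\left(G,Q \right)} = \frac{2}{-3 + \left(G + G\right) \left(Q + Q\right)} = \frac{2}{-3 + 2 G 2 Q} = \frac{2}{-3 + 4 G Q}$)
$\left(755 + W{\left(-1,c \right)}\right) 586 = \left(755 + \frac{2}{-3 + 4 \left(-1\right) 2}\right) 586 = \left(755 + \frac{2}{-3 - 8}\right) 586 = \left(755 + \frac{2}{-11}\right) 586 = \left(755 + 2 \left(- \frac{1}{11}\right)\right) 586 = \left(755 - \frac{2}{11}\right) 586 = \frac{8303}{11} \cdot 586 = \frac{4865558}{11}$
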